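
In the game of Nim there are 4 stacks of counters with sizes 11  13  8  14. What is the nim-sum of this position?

0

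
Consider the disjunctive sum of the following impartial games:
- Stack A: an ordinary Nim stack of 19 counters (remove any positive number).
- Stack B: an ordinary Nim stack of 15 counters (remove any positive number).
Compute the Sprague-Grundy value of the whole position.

Stack A is a plain Nim stack of size 19, so its Grundy value is 19.
Stack B is a plain Nim stack of size 15, so its Grundy value is 15.
By the Sprague-Grundy theorem, the Grundy value of a sum of independent games is the XOR of the component values.
Combined value = 19 XOR 15 = 28.

28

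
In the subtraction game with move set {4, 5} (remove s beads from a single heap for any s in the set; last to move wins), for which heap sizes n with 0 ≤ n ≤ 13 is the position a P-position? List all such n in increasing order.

0, 1, 2, 3, 9, 10, 11, 12

Build the Grundy sequence with g(k) = mex{g(k−s) : s ∈ {4, 5}, s ≤ k}:
k:     0  1  2  3  4  5  6  7  8  9 10 11 12 13
g(k):  0  0  0  0  1  1  1  1  2  0  0  0  0  1
The P-positions (g = 0) in 0..13 are 0, 1, 2, 3, 9, 10, 11, 12.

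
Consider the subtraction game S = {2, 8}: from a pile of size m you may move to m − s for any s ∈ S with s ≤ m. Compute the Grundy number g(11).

0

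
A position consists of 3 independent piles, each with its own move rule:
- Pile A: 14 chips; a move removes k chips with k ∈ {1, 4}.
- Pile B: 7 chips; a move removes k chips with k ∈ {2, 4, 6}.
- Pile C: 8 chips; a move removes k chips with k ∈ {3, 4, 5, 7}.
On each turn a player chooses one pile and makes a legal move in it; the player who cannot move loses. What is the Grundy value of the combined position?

3

Grundy values for pile A (subtraction set {1, 4}):
g(0) = mex{} = 0
g(1) = mex{0} = 1
g(2) = mex{1} = 0
g(3) = mex{0} = 1
g(4) = mex{0,1} = 2
g(5) = mex{1,2} = 0
g(6) = mex{0} = 1
g(7) = mex{1} = 0
g(8) = mex{0,2} = 1
g(9) = mex{0,1} = 2
g(10) = mex{1,2} = 0
g(11) = mex{0} = 1
g(12) = mex{1} = 0
g(13) = mex{0,2} = 1
g(14) = mex{0,1} = 2
So g(14) = 2.
For pile B, compute g(0), g(1), … with moves {2, 4, 6}:
k:     0  1  2  3  4  5  6  7
g(k):  0  0  1  1  2  2  3  3
So g(7) = 3.
For pile C, compute g(0), g(1), … with moves {3, 4, 5, 7}:
k:     0  1  2  3  4  5  6  7  8
g(k):  0  0  0  1  1  1  2  2  2
So g(8) = 2.
The value of a disjunctive sum is the nim-sum of the parts.
Combined value = 2 ⊕ 3 ⊕ 2 = 3.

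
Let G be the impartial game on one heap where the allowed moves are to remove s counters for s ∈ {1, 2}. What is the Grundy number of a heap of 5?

Compute g(0), g(1), … for moves {1, 2}:
g(0) = mex{} = 0
g(1) = mex{0} = 1
g(2) = mex{0,1} = 2
g(3) = mex{1,2} = 0
g(4) = mex{0,2} = 1
g(5) = mex{0,1} = 2
So g(5) = 2.

2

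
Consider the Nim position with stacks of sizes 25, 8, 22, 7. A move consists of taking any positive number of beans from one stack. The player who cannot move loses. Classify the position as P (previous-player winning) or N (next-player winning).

P-position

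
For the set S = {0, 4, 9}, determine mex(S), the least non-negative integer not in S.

0 is in the set but 1 is not, so the mex is 1.

1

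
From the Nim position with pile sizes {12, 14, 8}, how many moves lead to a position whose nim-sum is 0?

3

Compute the nim-sum pairwise:
12 XOR 14 = 2
2 XOR 8 = 10
The overall nim-sum is X = 10. A pile of size p has a winning move iff p XOR X < p (reduce it to p XOR X).
  12: 12 XOR 10 = 6 < 12 — winning move (to 6).
  14: 14 XOR 10 = 4 < 14 — winning move (to 4).
  8: 8 XOR 10 = 2 < 8 — winning move (to 2).
That gives 3 winning moves.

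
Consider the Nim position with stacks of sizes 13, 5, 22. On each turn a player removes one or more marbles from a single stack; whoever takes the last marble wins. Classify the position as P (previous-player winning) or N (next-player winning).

N-position

Bitwise XOR of the heap sizes:
  01101  (13)
  00101  (5)
  10110  (22)
  -----
  11110  (30)
The nim-sum is 30 ≠ 0, so this is an N-position: the player to move can win.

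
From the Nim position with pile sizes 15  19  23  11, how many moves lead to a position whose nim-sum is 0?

0

Compute the nim-sum pairwise:
15 ⊕ 19 = 28
28 ⊕ 23 = 11
11 ⊕ 11 = 0
The nim-sum is already 0, so every move leaves a nonzero nim-sum — there are no winning moves.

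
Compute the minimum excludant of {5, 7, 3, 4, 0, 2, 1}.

The values 0, 1, 2, 3, 4, 5 are all present; 6 is the first non-negative integer missing from the set.

6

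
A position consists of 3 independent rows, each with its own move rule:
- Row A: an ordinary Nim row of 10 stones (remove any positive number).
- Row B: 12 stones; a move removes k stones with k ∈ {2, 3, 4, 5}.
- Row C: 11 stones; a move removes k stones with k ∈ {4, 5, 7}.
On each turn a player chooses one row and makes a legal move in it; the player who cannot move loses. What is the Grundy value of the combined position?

8

Row A is a plain Nim row of size 10, so its Grundy value is 10.
Build the Grundy sequence for row B with g(k) = mex{g(k−s) : s ∈ {2, 3, 4, 5}, s ≤ k}:
k:     0  1  2  3  4  5  6  7  8  9 10 11 12
g(k):  0  0  1  1  2  2  3  0  0  1  1  2  2
So g(12) = 2.
Grundy values for row C (subtraction set {4, 5, 7}):
k:     0  1  2  3  4  5  6  7  8  9 10 11
g(k):  0  0  0  0  1  1  1  1  2  2  2  0
So g(11) = 0.
By the Sprague-Grundy theorem, the Grundy value of a sum of independent games is the XOR of the component values.
Combined value = 10 ⊕ 2 ⊕ 0 = 8.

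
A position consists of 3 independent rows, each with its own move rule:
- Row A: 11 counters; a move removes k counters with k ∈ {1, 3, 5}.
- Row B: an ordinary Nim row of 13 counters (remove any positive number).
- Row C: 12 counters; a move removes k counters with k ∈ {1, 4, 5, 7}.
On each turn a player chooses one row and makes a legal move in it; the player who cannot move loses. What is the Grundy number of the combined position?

Build the Grundy sequence for row A with g(k) = mex{g(k−s) : s ∈ {1, 3, 5}, s ≤ k}:
k:     0  1  2  3  4  5  6  7  8  9 10 11
g(k):  0  1  0  1  0  1  0  1  0  1  0  1
So g(11) = 1.
Row B is a plain Nim row of size 13, so its Grundy value is 13.
For row C, compute g(0), g(1), … with moves {1, 4, 5, 7}:
k:     0  1  2  3  4  5  6  7  8  9 10 11 12
g(k):  0  1  0  1  2  3  2  3  0  1  0  1  2
So g(12) = 2.
By the Sprague-Grundy theorem, the Grundy value of a sum of independent games is the XOR of the component values.
Combined value = 1 ⊕ 13 ⊕ 2 = 14.

14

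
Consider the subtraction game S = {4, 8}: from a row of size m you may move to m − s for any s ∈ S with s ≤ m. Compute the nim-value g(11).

2

Grundy values for subtraction set {4, 8}:
k:     0  1  2  3  4  5  6  7  8  9 10 11
g(k):  0  0  0  0  1  1  1  1  2  2  2  2
So g(11) = 2.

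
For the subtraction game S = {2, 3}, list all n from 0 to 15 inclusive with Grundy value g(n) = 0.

0, 1, 5, 6, 10, 11, 15

Grundy values for subtraction set {2, 3}:
k:     0  1  2  3  4  5  6  7  8  9 10 11 12 13 14 15
g(k):  0  0  1  1  2  0  0  1  1  2  0  0  1  1  2  0
The P-positions (g = 0) in 0..15 are 0, 1, 5, 6, 10, 11, 15.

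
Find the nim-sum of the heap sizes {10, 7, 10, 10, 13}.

0

Compute the nim-sum pairwise:
10 ^ 7 = 13
13 ^ 10 = 7
7 ^ 10 = 13
13 ^ 13 = 0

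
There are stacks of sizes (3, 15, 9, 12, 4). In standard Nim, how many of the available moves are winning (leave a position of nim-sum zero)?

3

Nim-sum: 3 ⊕ 15 ⊕ 9 ⊕ 12 ⊕ 4 = 13.
The overall nim-sum is X = 13. A stack of size p has a winning move iff p XOR X < p (reduce it to p XOR X).
  3: 3 XOR 13 = 14 ≥ 3 — no move.
  15: 15 XOR 13 = 2 < 15 — winning move (to 2).
  9: 9 XOR 13 = 4 < 9 — winning move (to 4).
  12: 12 XOR 13 = 1 < 12 — winning move (to 1).
  4: 4 XOR 13 = 9 ≥ 4 — no move.
That gives 3 winning moves.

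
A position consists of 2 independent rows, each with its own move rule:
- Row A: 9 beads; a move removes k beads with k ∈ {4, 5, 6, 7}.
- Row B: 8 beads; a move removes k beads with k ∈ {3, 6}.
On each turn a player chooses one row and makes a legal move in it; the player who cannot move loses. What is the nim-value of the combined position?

Grundy values for row A (subtraction set {4, 5, 6, 7}):
g(0) = mex{} = 0
g(1) = mex{} = 0
g(2) = mex{} = 0
g(3) = mex{} = 0
g(4) = mex{0} = 1
g(5) = mex{0} = 1
g(6) = mex{0} = 1
g(7) = mex{0} = 1
g(8) = mex{0,1} = 2
g(9) = mex{0,1} = 2
So g(9) = 2.
Build the Grundy sequence for row B with g(k) = mex{g(k−s) : s ∈ {3, 6}, s ≤ k}:
g(0) = mex{} = 0
g(1) = mex{} = 0
g(2) = mex{} = 0
g(3) = mex{0} = 1
g(4) = mex{0} = 1
g(5) = mex{0} = 1
g(6) = mex{0,1} = 2
g(7) = mex{0,1} = 2
g(8) = mex{0,1} = 2
So g(8) = 2.
By the Sprague-Grundy theorem, the Grundy value of a sum of independent games is the XOR of the component values.
Combined value = 2 XOR 2 = 0.

0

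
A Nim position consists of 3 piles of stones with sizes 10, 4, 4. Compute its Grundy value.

Nim-sum: 10 XOR 4 XOR 4 = 10.

10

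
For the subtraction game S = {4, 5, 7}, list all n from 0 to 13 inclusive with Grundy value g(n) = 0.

0, 1, 2, 3, 11, 12, 13

Compute g(0), g(1), … for moves {4, 5, 7}:
k:     0  1  2  3  4  5  6  7  8  9 10 11 12 13
g(k):  0  0  0  0  1  1  1  1  2  2  2  0  0  0
The P-positions (g = 0) in 0..13 are 0, 1, 2, 3, 11, 12, 13.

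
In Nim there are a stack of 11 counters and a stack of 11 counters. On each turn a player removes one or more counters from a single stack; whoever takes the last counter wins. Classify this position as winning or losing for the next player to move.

Losing position

Compute the nim-sum pairwise:
11 XOR 11 = 0
The nim-sum is 0, so this is a P-position: the player to move is in a losing position under optimal play.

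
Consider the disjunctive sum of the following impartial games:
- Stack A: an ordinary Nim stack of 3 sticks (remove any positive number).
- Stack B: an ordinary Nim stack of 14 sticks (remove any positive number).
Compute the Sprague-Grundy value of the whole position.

13

Stack A is a plain Nim stack of size 3, so its Grundy value is 3.
Stack B is a plain Nim stack of size 14, so its Grundy value is 14.
The value of a disjunctive sum is the nim-sum of the parts.
Combined value = 3 ⊕ 14 = 13.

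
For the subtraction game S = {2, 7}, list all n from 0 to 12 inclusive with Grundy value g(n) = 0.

0, 1, 4, 5, 9, 10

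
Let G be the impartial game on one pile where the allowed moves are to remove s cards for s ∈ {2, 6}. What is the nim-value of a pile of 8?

0

Compute g(0), g(1), … for moves {2, 6}:
g(0) = mex{} = 0
g(1) = mex{} = 0
g(2) = mex{0} = 1
g(3) = mex{0} = 1
g(4) = mex{1} = 0
g(5) = mex{1} = 0
g(6) = mex{0} = 1
g(7) = mex{0} = 1
g(8) = mex{1} = 0
So g(8) = 0.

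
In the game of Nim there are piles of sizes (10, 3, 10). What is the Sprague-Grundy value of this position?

3

Bitwise XOR of the heap sizes:
  1010  (10)
  0011  (3)
  1010  (10)
  ----
  0011  (3)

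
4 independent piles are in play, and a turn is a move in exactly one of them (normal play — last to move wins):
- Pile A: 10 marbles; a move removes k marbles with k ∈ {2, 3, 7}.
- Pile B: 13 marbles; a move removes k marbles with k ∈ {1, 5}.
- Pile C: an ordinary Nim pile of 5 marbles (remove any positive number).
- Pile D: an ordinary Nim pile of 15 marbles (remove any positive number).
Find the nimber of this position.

11

Build the Grundy sequence for pile A with g(k) = mex{g(k−s) : s ∈ {2, 3, 7}, s ≤ k}:
g(0) = mex{} = 0
g(1) = mex{} = 0
g(2) = mex{0} = 1
g(3) = mex{0} = 1
g(4) = mex{0,1} = 2
g(5) = mex{1} = 0
g(6) = mex{1,2} = 0
g(7) = mex{0,2} = 1
g(8) = mex{0} = 1
g(9) = mex{0,1} = 2
g(10) = mex{1} = 0
So g(10) = 0.
For pile B, compute g(0), g(1), … with moves {1, 5}:
k:     0  1  2  3  4  5  6  7  8  9 10 11 12 13
g(k):  0  1  0  1  0  1  0  1  0  1  0  1  0  1
So g(13) = 1.
Pile C is a plain Nim pile of size 5, so its Grundy value is 5.
Pile D is a plain Nim pile of size 15, so its Grundy value is 15.
By the Sprague-Grundy theorem, the Grundy value of a sum of independent games is the XOR of the component values.
Combined value = 0 XOR 1 XOR 5 XOR 15 = 11.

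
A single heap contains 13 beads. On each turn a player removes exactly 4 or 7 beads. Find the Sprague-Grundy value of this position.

Compute g(0), g(1), … for moves {4, 7}:
g(0) = mex{} = 0
g(1) = mex{} = 0
g(2) = mex{} = 0
g(3) = mex{} = 0
g(4) = mex{0} = 1
g(5) = mex{0} = 1
g(6) = mex{0} = 1
g(7) = mex{0} = 1
g(8) = mex{0,1} = 2
g(9) = mex{0,1} = 2
g(10) = mex{0,1} = 2
g(11) = mex{1} = 0
g(12) = mex{1,2} = 0
g(13) = mex{1,2} = 0
So g(13) = 0.

0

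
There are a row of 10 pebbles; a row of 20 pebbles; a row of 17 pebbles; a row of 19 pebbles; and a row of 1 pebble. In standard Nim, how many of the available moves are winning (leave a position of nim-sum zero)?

Bitwise XOR of the heap sizes:
  01010  (10)
  10100  (20)
  10001  (17)
  10011  (19)
  00001  (1)
  -----
  11101  (29)
The overall nim-sum is X = 29. A row of size p has a winning move iff p XOR X < p (reduce it to p XOR X).
  10: 10 XOR 29 = 23 ≥ 10 — no move.
  20: 20 XOR 29 = 9 < 20 — winning move (to 9).
  17: 17 XOR 29 = 12 < 17 — winning move (to 12).
  19: 19 XOR 29 = 14 < 19 — winning move (to 14).
  1: 1 XOR 29 = 28 ≥ 1 — no move.
That gives 3 winning moves.

3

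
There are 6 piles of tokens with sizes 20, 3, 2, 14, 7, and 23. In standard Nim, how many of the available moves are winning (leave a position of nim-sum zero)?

Nim-sum: 20 XOR 3 XOR 2 XOR 14 XOR 7 XOR 23 = 11.
The overall nim-sum is X = 11. A pile of size p has a winning move iff p XOR X < p (reduce it to p XOR X).
  20: 20 XOR 11 = 31 ≥ 20 — no move.
  3: 3 XOR 11 = 8 ≥ 3 — no move.
  2: 2 XOR 11 = 9 ≥ 2 — no move.
  14: 14 XOR 11 = 5 < 14 — winning move (to 5).
  7: 7 XOR 11 = 12 ≥ 7 — no move.
  23: 23 XOR 11 = 28 ≥ 23 — no move.
That gives 1 winning move.

1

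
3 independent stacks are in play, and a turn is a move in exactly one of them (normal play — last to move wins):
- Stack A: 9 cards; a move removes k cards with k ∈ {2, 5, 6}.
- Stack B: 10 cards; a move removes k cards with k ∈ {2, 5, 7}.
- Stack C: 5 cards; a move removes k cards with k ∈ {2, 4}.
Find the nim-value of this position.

Grundy values for stack A (subtraction set {2, 5, 6}):
k:     0  1  2  3  4  5  6  7  8  9
g(k):  0  0  1  1  0  2  1  3  0  2
So g(9) = 2.
Build the Grundy sequence for stack B with g(k) = mex{g(k−s) : s ∈ {2, 5, 7}, s ≤ k}:
g(0) = mex{} = 0
g(1) = mex{} = 0
g(2) = mex{0} = 1
g(3) = mex{0} = 1
g(4) = mex{1} = 0
g(5) = mex{0,1} = 2
g(6) = mex{0} = 1
g(7) = mex{0,1,2} = 3
g(8) = mex{0,1} = 2
g(9) = mex{0,1,3} = 2
g(10) = mex{1,2} = 0
So g(10) = 0.
For stack C, compute g(0), g(1), … with moves {2, 4}:
g(0) = mex{} = 0
g(1) = mex{} = 0
g(2) = mex{0} = 1
g(3) = mex{0} = 1
g(4) = mex{0,1} = 2
g(5) = mex{0,1} = 2
So g(5) = 2.
By the Sprague-Grundy theorem, the Grundy value of a sum of independent games is the XOR of the component values.
Combined value = 2 ⊕ 0 ⊕ 2 = 0.

0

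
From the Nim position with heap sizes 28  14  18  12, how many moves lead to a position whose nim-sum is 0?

Write each in binary and XOR column by column:
  11100  (28)
  01110  (14)
  10010  (18)
  01100  (12)
  -----
  01100  (12)
The overall nim-sum is X = 12. A heap of size p has a winning move iff p XOR X < p (reduce it to p XOR X).
  28: 28 XOR 12 = 16 < 28 — winning move (to 16).
  14: 14 XOR 12 = 2 < 14 — winning move (to 2).
  18: 18 XOR 12 = 30 ≥ 18 — no move.
  12: 12 XOR 12 = 0 < 12 — winning move (to 0).
That gives 3 winning moves.

3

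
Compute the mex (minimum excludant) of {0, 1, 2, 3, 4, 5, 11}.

The values 0, 1, 2, 3, 4, 5 are all present; 6 is the first non-negative integer missing from the set.

6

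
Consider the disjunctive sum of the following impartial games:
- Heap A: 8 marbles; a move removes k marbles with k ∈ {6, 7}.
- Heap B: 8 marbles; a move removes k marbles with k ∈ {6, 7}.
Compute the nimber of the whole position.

Grundy values for heap A (subtraction set {6, 7}):
g(0) = mex{} = 0
g(1) = mex{} = 0
g(2) = mex{} = 0
g(3) = mex{} = 0
g(4) = mex{} = 0
g(5) = mex{} = 0
g(6) = mex{0} = 1
g(7) = mex{0} = 1
g(8) = mex{0} = 1
So g(8) = 1.
For heap B, compute g(0), g(1), … with moves {6, 7}:
k:     0  1  2  3  4  5  6  7  8
g(k):  0  0  0  0  0  0  1  1  1
So g(8) = 1.
By the Sprague-Grundy theorem, the Grundy value of a sum of independent games is the XOR of the component values.
Combined value = 1 ⊕ 1 = 0.

0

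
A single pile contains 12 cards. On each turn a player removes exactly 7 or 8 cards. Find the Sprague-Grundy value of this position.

1

Compute g(0), g(1), … for moves {7, 8}:
k:     0  1  2  3  4  5  6  7  8  9 10 11 12
g(k):  0  0  0  0  0  0  0  1  1  1  1  1  1
So g(12) = 1.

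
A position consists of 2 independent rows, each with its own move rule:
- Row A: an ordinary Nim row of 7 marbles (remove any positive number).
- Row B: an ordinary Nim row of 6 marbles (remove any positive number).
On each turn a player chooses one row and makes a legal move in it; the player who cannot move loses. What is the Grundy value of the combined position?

Row A is a plain Nim row of size 7, so its Grundy value is 7.
Row B is a plain Nim row of size 6, so its Grundy value is 6.
The value of a disjunctive sum is the nim-sum of the parts.
Combined value = 7 XOR 6 = 1.

1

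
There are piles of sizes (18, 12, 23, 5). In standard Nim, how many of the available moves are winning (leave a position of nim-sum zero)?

Compute the nim-sum pairwise:
18 ⊕ 12 = 30
30 ⊕ 23 = 9
9 ⊕ 5 = 12
The overall nim-sum is X = 12. A pile of size p has a winning move iff p XOR X < p (reduce it to p XOR X).
  18: 18 XOR 12 = 30 ≥ 18 — no move.
  12: 12 XOR 12 = 0 < 12 — winning move (to 0).
  23: 23 XOR 12 = 27 ≥ 23 — no move.
  5: 5 XOR 12 = 9 ≥ 5 — no move.
That gives 1 winning move.

1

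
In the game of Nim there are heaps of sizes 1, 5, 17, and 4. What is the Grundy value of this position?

Compute the nim-sum pairwise:
1 XOR 5 = 4
4 XOR 17 = 21
21 XOR 4 = 17

17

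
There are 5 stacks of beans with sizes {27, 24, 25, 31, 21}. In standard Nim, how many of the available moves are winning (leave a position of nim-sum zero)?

5

Compute the nim-sum pairwise:
27 XOR 24 = 3
3 XOR 25 = 26
26 XOR 31 = 5
5 XOR 21 = 16
The overall nim-sum is X = 16. A stack of size p has a winning move iff p XOR X < p (reduce it to p XOR X).
  27: 27 XOR 16 = 11 < 27 — winning move (to 11).
  24: 24 XOR 16 = 8 < 24 — winning move (to 8).
  25: 25 XOR 16 = 9 < 25 — winning move (to 9).
  31: 31 XOR 16 = 15 < 31 — winning move (to 15).
  21: 21 XOR 16 = 5 < 21 — winning move (to 5).
That gives 5 winning moves.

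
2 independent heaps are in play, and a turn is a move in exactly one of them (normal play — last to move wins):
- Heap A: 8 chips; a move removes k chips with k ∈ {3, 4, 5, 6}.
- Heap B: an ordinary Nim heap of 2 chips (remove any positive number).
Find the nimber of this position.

Build the Grundy sequence for heap A with g(k) = mex{g(k−s) : s ∈ {3, 4, 5, 6}, s ≤ k}:
k:     0  1  2  3  4  5  6  7  8
g(k):  0  0  0  1  1  1  2  2  2
So g(8) = 2.
Heap B is a plain Nim heap of size 2, so its Grundy value is 2.
The value of a disjunctive sum is the nim-sum of the parts.
Combined value = 2 ⊕ 2 = 0.

0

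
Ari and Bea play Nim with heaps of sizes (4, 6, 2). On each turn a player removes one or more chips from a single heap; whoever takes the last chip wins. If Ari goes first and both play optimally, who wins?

Bea wins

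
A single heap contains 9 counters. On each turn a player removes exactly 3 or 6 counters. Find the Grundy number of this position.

0

Compute g(0), g(1), … for moves {3, 6}:
g(0) = mex{} = 0
g(1) = mex{} = 0
g(2) = mex{} = 0
g(3) = mex{0} = 1
g(4) = mex{0} = 1
g(5) = mex{0} = 1
g(6) = mex{0,1} = 2
g(7) = mex{0,1} = 2
g(8) = mex{0,1} = 2
g(9) = mex{1,2} = 0
So g(9) = 0.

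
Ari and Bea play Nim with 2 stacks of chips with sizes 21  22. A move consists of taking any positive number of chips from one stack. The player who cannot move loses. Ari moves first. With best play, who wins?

Compute the nim-sum pairwise:
21 ^ 22 = 3
The nim-sum is 3 ≠ 0, so this is an N-position: the player to move can win; Ari has a winning move.

Ari wins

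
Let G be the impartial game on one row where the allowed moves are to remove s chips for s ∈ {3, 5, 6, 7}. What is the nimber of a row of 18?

2

Compute g(0), g(1), … for moves {3, 5, 6, 7}:
k:     0  1  2  3  4  5  6  7  8  9 10 11 12 13 14 15 16 17 18
g(k):  0  0  0  1  1  1  2  2  2  3  0  0  0  1  1  1  2  2  2
So g(18) = 2.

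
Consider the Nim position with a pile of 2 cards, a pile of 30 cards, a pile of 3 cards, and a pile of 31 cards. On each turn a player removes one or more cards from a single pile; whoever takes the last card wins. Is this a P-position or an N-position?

P-position

Nim-sum: 2 ^ 30 ^ 3 ^ 31 = 0.
The nim-sum is 0, so this is a P-position: the player to move is in a losing position under optimal play.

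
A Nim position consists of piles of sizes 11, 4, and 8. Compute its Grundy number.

Compute the nim-sum pairwise:
11 XOR 4 = 15
15 XOR 8 = 7

7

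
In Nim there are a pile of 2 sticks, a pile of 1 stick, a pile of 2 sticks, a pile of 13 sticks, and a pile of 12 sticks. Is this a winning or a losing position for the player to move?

Losing position

Compute the nim-sum pairwise:
2 ⊕ 1 = 3
3 ⊕ 2 = 1
1 ⊕ 13 = 12
12 ⊕ 12 = 0
The nim-sum is 0, so this is a P-position: the player to move is in a losing position under optimal play.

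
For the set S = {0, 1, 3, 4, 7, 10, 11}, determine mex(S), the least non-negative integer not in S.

2

The values 0, 1 are all present; 2 is the first non-negative integer missing from the set.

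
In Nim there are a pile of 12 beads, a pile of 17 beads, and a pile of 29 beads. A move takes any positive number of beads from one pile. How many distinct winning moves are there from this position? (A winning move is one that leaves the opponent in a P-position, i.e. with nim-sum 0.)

0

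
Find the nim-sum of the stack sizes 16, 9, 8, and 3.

Nim-sum: 16 XOR 9 XOR 8 XOR 3 = 18.

18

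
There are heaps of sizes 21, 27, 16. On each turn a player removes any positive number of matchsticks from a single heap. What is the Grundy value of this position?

30

Nim-sum: 21 ^ 27 ^ 16 = 30.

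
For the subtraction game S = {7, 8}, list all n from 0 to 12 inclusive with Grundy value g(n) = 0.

0, 1, 2, 3, 4, 5, 6

Grundy values for subtraction set {7, 8}:
g(0) = mex{} = 0
g(1) = mex{} = 0
g(2) = mex{} = 0
g(3) = mex{} = 0
g(4) = mex{} = 0
g(5) = mex{} = 0
g(6) = mex{} = 0
g(7) = mex{0} = 1
g(8) = mex{0} = 1
g(9) = mex{0} = 1
g(10) = mex{0} = 1
g(11) = mex{0} = 1
g(12) = mex{0} = 1
The P-positions (g = 0) in 0..12 are 0, 1, 2, 3, 4, 5, 6.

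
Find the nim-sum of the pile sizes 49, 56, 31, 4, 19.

Bitwise XOR of the heap sizes:
  110001  (49)
  111000  (56)
  011111  (31)
  000100  (4)
  010011  (19)
  ------
  000001  (1)

1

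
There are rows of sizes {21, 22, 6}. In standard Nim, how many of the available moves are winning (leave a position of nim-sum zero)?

3

In binary:
  10101  (21)
  10110  (22)
  00110  (6)
  -----
  00101  (5)
The overall nim-sum is X = 5. A row of size p has a winning move iff p XOR X < p (reduce it to p XOR X).
  21: 21 XOR 5 = 16 < 21 — winning move (to 16).
  22: 22 XOR 5 = 19 < 22 — winning move (to 19).
  6: 6 XOR 5 = 3 < 6 — winning move (to 3).
That gives 3 winning moves.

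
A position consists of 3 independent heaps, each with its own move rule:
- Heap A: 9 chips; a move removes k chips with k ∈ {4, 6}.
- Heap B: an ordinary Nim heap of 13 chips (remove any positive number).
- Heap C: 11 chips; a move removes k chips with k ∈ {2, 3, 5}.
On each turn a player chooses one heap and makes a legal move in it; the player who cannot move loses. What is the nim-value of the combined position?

Grundy values for heap A (subtraction set {4, 6}):
g(0) = mex{} = 0
g(1) = mex{} = 0
g(2) = mex{} = 0
g(3) = mex{} = 0
g(4) = mex{0} = 1
g(5) = mex{0} = 1
g(6) = mex{0} = 1
g(7) = mex{0} = 1
g(8) = mex{0,1} = 2
g(9) = mex{0,1} = 2
So g(9) = 2.
Heap B is a plain Nim heap of size 13, so its Grundy value is 13.
Grundy values for heap C (subtraction set {2, 3, 5}):
g(0) = mex{} = 0
g(1) = mex{} = 0
g(2) = mex{0} = 1
g(3) = mex{0} = 1
g(4) = mex{0,1} = 2
g(5) = mex{0,1} = 2
g(6) = mex{0,1,2} = 3
g(7) = mex{1,2} = 0
g(8) = mex{1,2,3} = 0
g(9) = mex{0,2,3} = 1
g(10) = mex{0,2} = 1
g(11) = mex{0,1,3} = 2
So g(11) = 2.
The value of a disjunctive sum is the nim-sum of the parts.
Combined value = 2 XOR 13 XOR 2 = 13.

13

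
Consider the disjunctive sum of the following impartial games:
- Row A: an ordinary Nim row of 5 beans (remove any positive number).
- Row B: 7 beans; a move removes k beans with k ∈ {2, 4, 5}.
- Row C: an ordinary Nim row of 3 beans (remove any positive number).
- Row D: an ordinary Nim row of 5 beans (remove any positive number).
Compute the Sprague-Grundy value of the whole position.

Row A is a plain Nim row of size 5, so its Grundy value is 5.
Build the Grundy sequence for row B with g(k) = mex{g(k−s) : s ∈ {2, 4, 5}, s ≤ k}:
g(0) = mex{} = 0
g(1) = mex{} = 0
g(2) = mex{0} = 1
g(3) = mex{0} = 1
g(4) = mex{0,1} = 2
g(5) = mex{0,1} = 2
g(6) = mex{0,1,2} = 3
g(7) = mex{1,2} = 0
So g(7) = 0.
Row C is a plain Nim row of size 3, so its Grundy value is 3.
Row D is a plain Nim row of size 5, so its Grundy value is 5.
The value of a disjunctive sum is the nim-sum of the parts.
Combined value = 5 XOR 0 XOR 3 XOR 5 = 3.

3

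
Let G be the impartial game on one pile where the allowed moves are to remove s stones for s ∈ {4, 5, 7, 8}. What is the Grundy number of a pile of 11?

2

Build the Grundy sequence with g(k) = mex{g(k−s) : s ∈ {4, 5, 7, 8}, s ≤ k}:
k:     0  1  2  3  4  5  6  7  8  9 10 11
g(k):  0  0  0  0  1  1  1  1  2  2  2  2
So g(11) = 2.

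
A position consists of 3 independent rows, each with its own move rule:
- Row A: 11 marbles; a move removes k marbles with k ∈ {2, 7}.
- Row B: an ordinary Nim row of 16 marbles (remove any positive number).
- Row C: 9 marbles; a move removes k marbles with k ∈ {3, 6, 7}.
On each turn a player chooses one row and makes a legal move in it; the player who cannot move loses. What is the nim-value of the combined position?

Build the Grundy sequence for row A with g(k) = mex{g(k−s) : s ∈ {2, 7}, s ≤ k}:
k:     0  1  2  3  4  5  6  7  8  9 10 11
g(k):  0  0  1  1  0  0  1  1  2  0  0  1
So g(11) = 1.
Row B is a plain Nim row of size 16, so its Grundy value is 16.
For row C, compute g(0), g(1), … with moves {3, 6, 7}:
g(0) = mex{} = 0
g(1) = mex{} = 0
g(2) = mex{} = 0
g(3) = mex{0} = 1
g(4) = mex{0} = 1
g(5) = mex{0} = 1
g(6) = mex{0,1} = 2
g(7) = mex{0,1} = 2
g(8) = mex{0,1} = 2
g(9) = mex{0,1,2} = 3
So g(9) = 3.
The value of a disjunctive sum is the nim-sum of the parts.
Combined value = 1 ⊕ 16 ⊕ 3 = 18.

18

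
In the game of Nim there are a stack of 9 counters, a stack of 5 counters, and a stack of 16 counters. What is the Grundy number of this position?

28

Bitwise XOR of the heap sizes:
  01001  (9)
  00101  (5)
  10000  (16)
  -----
  11100  (28)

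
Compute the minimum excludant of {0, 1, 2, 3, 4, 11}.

5

The values 0, 1, 2, 3, 4 are all present; 5 is the first non-negative integer missing from the set.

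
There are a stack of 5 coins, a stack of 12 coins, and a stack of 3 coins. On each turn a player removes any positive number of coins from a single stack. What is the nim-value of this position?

10

Write each in binary and XOR column by column:
  0101  (5)
  1100  (12)
  0011  (3)
  ----
  1010  (10)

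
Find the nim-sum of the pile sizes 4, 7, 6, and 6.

Compute the nim-sum pairwise:
4 ⊕ 7 = 3
3 ⊕ 6 = 5
5 ⊕ 6 = 3

3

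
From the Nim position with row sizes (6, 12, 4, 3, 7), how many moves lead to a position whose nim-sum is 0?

1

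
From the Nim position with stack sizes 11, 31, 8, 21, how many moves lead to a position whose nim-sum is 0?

Write each in binary and XOR column by column:
  01011  (11)
  11111  (31)
  01000  (8)
  10101  (21)
  -----
  01001  (9)
The overall nim-sum is X = 9. A stack of size p has a winning move iff p XOR X < p (reduce it to p XOR X).
  11: 11 XOR 9 = 2 < 11 — winning move (to 2).
  31: 31 XOR 9 = 22 < 31 — winning move (to 22).
  8: 8 XOR 9 = 1 < 8 — winning move (to 1).
  21: 21 XOR 9 = 28 ≥ 21 — no move.
That gives 3 winning moves.

3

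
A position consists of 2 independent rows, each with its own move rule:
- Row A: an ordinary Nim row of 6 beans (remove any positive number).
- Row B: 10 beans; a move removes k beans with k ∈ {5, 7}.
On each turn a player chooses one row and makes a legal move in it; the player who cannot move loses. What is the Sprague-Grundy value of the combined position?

Row A is a plain Nim row of size 6, so its Grundy value is 6.
For row B, compute g(0), g(1), … with moves {5, 7}:
k:     0  1  2  3  4  5  6  7  8  9 10
g(k):  0  0  0  0  0  1  1  1  1  1  2
So g(10) = 2.
The value of a disjunctive sum is the nim-sum of the parts.
Combined value = 6 ⊕ 2 = 4.

4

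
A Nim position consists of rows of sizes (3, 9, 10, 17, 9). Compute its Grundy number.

24

Bitwise XOR of the heap sizes:
  00011  (3)
  01001  (9)
  01010  (10)
  10001  (17)
  01001  (9)
  -----
  11000  (24)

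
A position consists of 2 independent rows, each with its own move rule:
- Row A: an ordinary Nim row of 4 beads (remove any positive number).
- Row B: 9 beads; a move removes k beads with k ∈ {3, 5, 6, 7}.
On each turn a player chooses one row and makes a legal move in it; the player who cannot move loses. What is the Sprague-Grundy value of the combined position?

Row A is a plain Nim row of size 4, so its Grundy value is 4.
For row B, compute g(0), g(1), … with moves {3, 5, 6, 7}:
k:     0  1  2  3  4  5  6  7  8  9
g(k):  0  0  0  1  1  1  2  2  2  3
So g(9) = 3.
The value of a disjunctive sum is the nim-sum of the parts.
Combined value = 4 ⊕ 3 = 7.

7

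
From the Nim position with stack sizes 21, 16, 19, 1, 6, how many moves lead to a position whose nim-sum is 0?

3

In binary:
  10101  (21)
  10000  (16)
  10011  (19)
  00001  (1)
  00110  (6)
  -----
  10001  (17)
The overall nim-sum is X = 17. A stack of size p has a winning move iff p XOR X < p (reduce it to p XOR X).
  21: 21 XOR 17 = 4 < 21 — winning move (to 4).
  16: 16 XOR 17 = 1 < 16 — winning move (to 1).
  19: 19 XOR 17 = 2 < 19 — winning move (to 2).
  1: 1 XOR 17 = 16 ≥ 1 — no move.
  6: 6 XOR 17 = 23 ≥ 6 — no move.
That gives 3 winning moves.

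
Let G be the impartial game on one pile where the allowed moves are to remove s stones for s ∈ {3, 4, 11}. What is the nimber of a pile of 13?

Compute g(0), g(1), … for moves {3, 4, 11}:
k:     0  1  2  3  4  5  6  7  8  9 10 11 12 13
g(k):  0  0  0  1  1  1  2  0  0  0  1  1  1  2
So g(13) = 2.

2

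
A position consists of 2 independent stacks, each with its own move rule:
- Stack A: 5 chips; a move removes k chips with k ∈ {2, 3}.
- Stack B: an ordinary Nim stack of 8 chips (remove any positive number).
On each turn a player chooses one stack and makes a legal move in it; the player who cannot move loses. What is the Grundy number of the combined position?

For stack A, compute g(0), g(1), … with moves {2, 3}:
k:     0  1  2  3  4  5
g(k):  0  0  1  1  2  0
So g(5) = 0.
Stack B is a plain Nim stack of size 8, so its Grundy value is 8.
By the Sprague-Grundy theorem, the Grundy value of a sum of independent games is the XOR of the component values.
Combined value = 0 XOR 8 = 8.

8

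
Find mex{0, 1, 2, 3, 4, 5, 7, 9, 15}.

6

The values 0, 1, 2, 3, 4, 5 are all present; 6 is the first non-negative integer missing from the set.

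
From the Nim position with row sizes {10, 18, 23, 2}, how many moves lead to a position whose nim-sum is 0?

1

Compute the nim-sum pairwise:
10 ^ 18 = 24
24 ^ 23 = 15
15 ^ 2 = 13
The overall nim-sum is X = 13. A row of size p has a winning move iff p XOR X < p (reduce it to p XOR X).
  10: 10 XOR 13 = 7 < 10 — winning move (to 7).
  18: 18 XOR 13 = 31 ≥ 18 — no move.
  23: 23 XOR 13 = 26 ≥ 23 — no move.
  2: 2 XOR 13 = 15 ≥ 2 — no move.
That gives 1 winning move.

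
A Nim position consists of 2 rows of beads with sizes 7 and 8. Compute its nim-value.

15

Write each in binary and XOR column by column:
  0111  (7)
  1000  (8)
  ----
  1111  (15)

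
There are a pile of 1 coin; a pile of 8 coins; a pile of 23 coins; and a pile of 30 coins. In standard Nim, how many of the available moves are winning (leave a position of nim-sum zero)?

0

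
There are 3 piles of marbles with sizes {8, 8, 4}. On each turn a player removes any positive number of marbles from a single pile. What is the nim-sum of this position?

4

Nim-sum: 8 XOR 8 XOR 4 = 4.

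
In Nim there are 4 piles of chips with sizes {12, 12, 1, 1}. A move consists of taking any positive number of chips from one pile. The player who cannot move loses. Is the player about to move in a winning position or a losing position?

Compute the nim-sum pairwise:
12 XOR 12 = 0
0 XOR 1 = 1
1 XOR 1 = 0
The nim-sum is 0, so this is a P-position: the player to move is in a losing position under optimal play.

Losing position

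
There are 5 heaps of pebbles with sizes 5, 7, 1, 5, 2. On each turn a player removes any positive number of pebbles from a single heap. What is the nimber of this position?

4

Compute the nim-sum pairwise:
5 ^ 7 = 2
2 ^ 1 = 3
3 ^ 5 = 6
6 ^ 2 = 4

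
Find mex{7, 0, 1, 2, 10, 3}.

4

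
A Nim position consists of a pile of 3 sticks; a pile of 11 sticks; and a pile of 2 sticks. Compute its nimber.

10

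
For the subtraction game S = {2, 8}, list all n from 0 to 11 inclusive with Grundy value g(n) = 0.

Compute g(0), g(1), … for moves {2, 8}:
g(0) = mex{} = 0
g(1) = mex{} = 0
g(2) = mex{0} = 1
g(3) = mex{0} = 1
g(4) = mex{1} = 0
g(5) = mex{1} = 0
g(6) = mex{0} = 1
g(7) = mex{0} = 1
g(8) = mex{0,1} = 2
g(9) = mex{0,1} = 2
g(10) = mex{1,2} = 0
g(11) = mex{1,2} = 0
The P-positions (g = 0) in 0..11 are 0, 1, 4, 5, 10, 11.

0, 1, 4, 5, 10, 11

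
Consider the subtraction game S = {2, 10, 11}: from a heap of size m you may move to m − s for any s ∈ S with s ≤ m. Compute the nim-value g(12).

2

Compute g(0), g(1), … for moves {2, 10, 11}:
g(0) = mex{} = 0
g(1) = mex{} = 0
g(2) = mex{0} = 1
g(3) = mex{0} = 1
g(4) = mex{1} = 0
g(5) = mex{1} = 0
g(6) = mex{0} = 1
g(7) = mex{0} = 1
g(8) = mex{1} = 0
g(9) = mex{1} = 0
g(10) = mex{0} = 1
g(11) = mex{0} = 1
g(12) = mex{0,1} = 2
So g(12) = 2.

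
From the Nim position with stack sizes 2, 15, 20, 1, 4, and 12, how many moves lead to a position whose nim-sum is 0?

1

Nim-sum: 2 ^ 15 ^ 20 ^ 1 ^ 4 ^ 12 = 16.
The overall nim-sum is X = 16. A stack of size p has a winning move iff p XOR X < p (reduce it to p XOR X).
  2: 2 XOR 16 = 18 ≥ 2 — no move.
  15: 15 XOR 16 = 31 ≥ 15 — no move.
  20: 20 XOR 16 = 4 < 20 — winning move (to 4).
  1: 1 XOR 16 = 17 ≥ 1 — no move.
  4: 4 XOR 16 = 20 ≥ 4 — no move.
  12: 12 XOR 16 = 28 ≥ 12 — no move.
That gives 1 winning move.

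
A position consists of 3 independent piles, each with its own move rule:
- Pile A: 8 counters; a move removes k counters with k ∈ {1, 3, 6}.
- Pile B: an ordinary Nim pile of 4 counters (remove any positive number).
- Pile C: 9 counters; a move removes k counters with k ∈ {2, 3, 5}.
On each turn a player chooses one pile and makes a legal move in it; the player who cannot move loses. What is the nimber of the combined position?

Grundy values for pile A (subtraction set {1, 3, 6}):
g(0) = mex{} = 0
g(1) = mex{0} = 1
g(2) = mex{1} = 0
g(3) = mex{0} = 1
g(4) = mex{1} = 0
g(5) = mex{0} = 1
g(6) = mex{0,1} = 2
g(7) = mex{0,1,2} = 3
g(8) = mex{0,1,3} = 2
So g(8) = 2.
Pile B is a plain Nim pile of size 4, so its Grundy value is 4.
Grundy values for pile C (subtraction set {2, 3, 5}):
k:     0  1  2  3  4  5  6  7  8  9
g(k):  0  0  1  1  2  2  3  0  0  1
So g(9) = 1.
The value of a disjunctive sum is the nim-sum of the parts.
Combined value = 2 XOR 4 XOR 1 = 7.

7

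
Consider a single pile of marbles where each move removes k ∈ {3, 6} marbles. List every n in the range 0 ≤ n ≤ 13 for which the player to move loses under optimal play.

0, 1, 2, 9, 10, 11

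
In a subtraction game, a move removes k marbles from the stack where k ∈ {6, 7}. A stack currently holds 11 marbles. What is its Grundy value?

Build the Grundy sequence with g(k) = mex{g(k−s) : s ∈ {6, 7}, s ≤ k}:
g(0) = mex{} = 0
g(1) = mex{} = 0
g(2) = mex{} = 0
g(3) = mex{} = 0
g(4) = mex{} = 0
g(5) = mex{} = 0
g(6) = mex{0} = 1
g(7) = mex{0} = 1
g(8) = mex{0} = 1
g(9) = mex{0} = 1
g(10) = mex{0} = 1
g(11) = mex{0} = 1
So g(11) = 1.

1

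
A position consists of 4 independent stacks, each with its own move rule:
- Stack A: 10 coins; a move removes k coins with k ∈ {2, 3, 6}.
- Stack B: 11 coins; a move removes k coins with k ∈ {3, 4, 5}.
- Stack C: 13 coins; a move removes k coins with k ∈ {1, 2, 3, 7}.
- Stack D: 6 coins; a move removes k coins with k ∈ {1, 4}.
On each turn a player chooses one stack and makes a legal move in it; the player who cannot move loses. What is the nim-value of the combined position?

Build the Grundy sequence for stack A with g(k) = mex{g(k−s) : s ∈ {2, 3, 6}, s ≤ k}:
g(0) = mex{} = 0
g(1) = mex{} = 0
g(2) = mex{0} = 1
g(3) = mex{0} = 1
g(4) = mex{0,1} = 2
g(5) = mex{1} = 0
g(6) = mex{0,1,2} = 3
g(7) = mex{0,2} = 1
g(8) = mex{0,1,3} = 2
g(9) = mex{1,3} = 0
g(10) = mex{1,2} = 0
So g(10) = 0.
Grundy values for stack B (subtraction set {3, 4, 5}):
k:     0  1  2  3  4  5  6  7  8  9 10 11
g(k):  0  0  0  1  1  1  2  2  0  0  0  1
So g(11) = 1.
Grundy values for stack C (subtraction set {1, 2, 3, 7}):
g(0) = mex{} = 0
g(1) = mex{0} = 1
g(2) = mex{0,1} = 2
g(3) = mex{0,1,2} = 3
g(4) = mex{1,2,3} = 0
g(5) = mex{0,2,3} = 1
g(6) = mex{0,1,3} = 2
g(7) = mex{0,1,2} = 3
g(8) = mex{1,2,3} = 0
g(9) = mex{0,2,3} = 1
g(10) = mex{0,1,3} = 2
g(11) = mex{0,1,2} = 3
g(12) = mex{1,2,3} = 0
g(13) = mex{0,2,3} = 1
So g(13) = 1.
Grundy values for stack D (subtraction set {1, 4}):
g(0) = mex{} = 0
g(1) = mex{0} = 1
g(2) = mex{1} = 0
g(3) = mex{0} = 1
g(4) = mex{0,1} = 2
g(5) = mex{1,2} = 0
g(6) = mex{0} = 1
So g(6) = 1.
The value of a disjunctive sum is the nim-sum of the parts.
Combined value = 0 ⊕ 1 ⊕ 1 ⊕ 1 = 1.

1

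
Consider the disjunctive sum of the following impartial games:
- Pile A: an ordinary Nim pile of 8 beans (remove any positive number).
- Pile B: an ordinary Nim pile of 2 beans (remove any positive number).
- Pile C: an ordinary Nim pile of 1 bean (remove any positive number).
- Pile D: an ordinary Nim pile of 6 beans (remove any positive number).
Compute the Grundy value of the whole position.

13

Pile A is a plain Nim pile of size 8, so its Grundy value is 8.
Pile B is a plain Nim pile of size 2, so its Grundy value is 2.
Pile C is a plain Nim pile of size 1, so its Grundy value is 1.
Pile D is a plain Nim pile of size 6, so its Grundy value is 6.
The value of a disjunctive sum is the nim-sum of the parts.
Combined value = 8 XOR 2 XOR 1 XOR 6 = 13.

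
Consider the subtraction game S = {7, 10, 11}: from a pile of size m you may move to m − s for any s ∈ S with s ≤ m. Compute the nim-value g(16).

2

Grundy values for subtraction set {7, 10, 11}:
k:     0  1  2  3  4  5  6  7  8  9 10 11 12 13 14 15 16
g(k):  0  0  0  0  0  0  0  1  1  1  1  1  1  1  2  2  2
So g(16) = 2.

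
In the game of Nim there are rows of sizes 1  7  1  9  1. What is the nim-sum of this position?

15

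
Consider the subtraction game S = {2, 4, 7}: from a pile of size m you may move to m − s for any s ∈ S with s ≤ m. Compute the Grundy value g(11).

1

Compute g(0), g(1), … for moves {2, 4, 7}:
k:     0  1  2  3  4  5  6  7  8  9 10 11
g(k):  0  0  1  1  2  2  0  3  1  0  2  1
So g(11) = 1.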